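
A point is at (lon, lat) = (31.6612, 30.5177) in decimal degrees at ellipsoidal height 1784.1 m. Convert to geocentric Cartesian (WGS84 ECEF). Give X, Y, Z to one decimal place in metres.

X 4682161.2 m, Y 2887383.4 m, Z 3220851.1 m

WGS84: a = 6378137 m, e² = 0.006694380; N(φ) = a/√(1−e²sin²φ) = 6383649.264 m.
X = (N+h)·cosφ·cosλ = 4682161.214 m; Y = (N+h)·cosφ·sinλ = 2887383.383 m; Z = (N(1−e²)+h)·sinφ = 3220851.090 m.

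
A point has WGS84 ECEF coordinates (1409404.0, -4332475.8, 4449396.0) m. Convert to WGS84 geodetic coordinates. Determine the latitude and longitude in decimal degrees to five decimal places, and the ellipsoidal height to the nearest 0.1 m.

λ = atan2(Y, X) = -71.97969970°; p = √(X²+Y²) = 4555959.4 m.
Bowring's method on WGS84 (a = 6378137 m, b = 6356752.314 m) gives φ = 44.51440014°, h = 522.939 m.

lat 44.51440°, lon -71.97970°, h 522.9 m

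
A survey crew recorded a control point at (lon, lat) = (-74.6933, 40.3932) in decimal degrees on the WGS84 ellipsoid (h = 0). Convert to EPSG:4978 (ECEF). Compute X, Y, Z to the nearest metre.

WGS84: a = 6378137 m, e² = 0.006694380; N(φ) = a/√(1−e²sin²φ) = 6387121.226 m.
X = (N+h)·cosφ·cosλ = 1284166.713 m; Y = (N+h)·cosφ·sinλ = -4691967.162 m; Z = (N(1−e²)+h)·sinφ = 4111334.745 m.

X 1284167 m, Y -4691967 m, Z 4111335 m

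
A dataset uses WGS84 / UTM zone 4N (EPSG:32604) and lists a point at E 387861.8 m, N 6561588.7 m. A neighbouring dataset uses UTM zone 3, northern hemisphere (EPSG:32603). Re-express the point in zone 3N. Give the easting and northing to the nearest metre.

UTM 4N → geographic: φ = 59.17859954°, λ = -160.96220054°.
UTM 3N (λ₀ = -165°) forward: E = 730687.673 m, N = 6566924.470 m.

E 730688 m, N 6566924 m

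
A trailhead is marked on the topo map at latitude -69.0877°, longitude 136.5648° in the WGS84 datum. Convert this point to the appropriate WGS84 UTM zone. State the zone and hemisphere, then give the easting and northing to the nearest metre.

Longitude 136.5648° lies in the 6° band [132°, 138°), giving zone 53; latitude is south of the equator, so 53S.
Zone 53 central meridian λ₀ = 6×53 − 183 = 135°; Δλ = +1.5648°.
Transverse Mercator on WGS84 with k₀ = 0.9996 gives E = 562327.785 m, N = 2335063.752 m.

Zone 53S: E 562328 m, N 2335064 m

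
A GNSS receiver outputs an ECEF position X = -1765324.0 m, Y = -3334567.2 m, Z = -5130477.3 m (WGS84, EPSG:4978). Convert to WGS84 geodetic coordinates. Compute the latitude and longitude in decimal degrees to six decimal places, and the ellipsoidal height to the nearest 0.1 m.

λ = atan2(Y, X) = -117.89679988°; p = √(X²+Y²) = 3773023.6 m.
Bowring's method on WGS84 (a = 6378137 m, b = 6356752.314 m) gives φ = -53.85209987°, h = 4243.560 m.

lat -53.852100°, lon -117.896800°, h 4243.6 m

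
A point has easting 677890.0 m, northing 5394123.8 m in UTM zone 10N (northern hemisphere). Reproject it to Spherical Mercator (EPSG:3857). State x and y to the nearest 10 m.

x -13423290 m, y 6219860 m

Unproject from UTM 10N (λ₀ = -123°) → φ = 48.67479997°, λ = -120.58350059°.
Web Mercator (R = 6378137 m): x = -13423293.884 m, y = 6219860.820 m.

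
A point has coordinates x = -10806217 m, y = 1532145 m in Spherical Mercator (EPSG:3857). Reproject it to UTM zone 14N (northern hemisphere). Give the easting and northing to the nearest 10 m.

Web Mercator inverse (R = 6378137 m) → φ = 13.63300090°, λ = -97.07389895°.
UTM 14N forward: E = 708362.117 m, N = 1507964.348 m.

E 708360 m, N 1507960 m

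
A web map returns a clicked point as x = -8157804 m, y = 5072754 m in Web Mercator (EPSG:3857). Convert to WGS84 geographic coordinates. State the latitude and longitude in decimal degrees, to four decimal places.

lat 41.4083°, lon -73.2828°

R = 6378137 m. λ = x/R = -73.28280018°.
φ = 2·arctan(exp(y/R)) − 90° = 2·arctan(2.21518) − 90° = 41.40830240°.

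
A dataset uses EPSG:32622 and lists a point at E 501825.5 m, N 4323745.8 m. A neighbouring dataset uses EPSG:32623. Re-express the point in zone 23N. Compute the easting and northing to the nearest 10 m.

E -17460 m, N 4340790 m

UTM 22N → geographic: φ = 39.06279985°, λ = -50.97889965°.
UTM 23N (λ₀ = -45°) forward: E = -17459.687 m, N = 4340793.893 m.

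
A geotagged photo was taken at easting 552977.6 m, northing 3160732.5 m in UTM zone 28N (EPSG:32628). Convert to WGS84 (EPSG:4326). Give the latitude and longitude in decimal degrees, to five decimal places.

lat 28.57240°, lon -14.45830°

Zone 28N: λ₀ = -15°, k₀ = 0.9996, false easting 500000 m.
Meridian distance M = (N − FN)/k₀ = 3161997.3 m.
Inverse transverse Mercator on WGS84 gives φ = 28.57240016°, λ = -14.45830051°.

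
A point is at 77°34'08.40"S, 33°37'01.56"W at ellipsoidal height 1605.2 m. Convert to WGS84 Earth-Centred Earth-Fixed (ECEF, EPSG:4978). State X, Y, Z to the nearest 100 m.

X 1147300 m, Y -762800 m, Z -6208300 m

WGS84: a = 6378137 m, e² = 0.006694380; N(φ) = a/√(1−e²sin²φ) = 6398594.570 m.
X = (N+h)·cosφ·cosλ = 1147313.692 m; Y = (N+h)·cosφ·sinλ = -762767.061 m; Z = (N(1−e²)+h)·sinφ = -6208322.775 m.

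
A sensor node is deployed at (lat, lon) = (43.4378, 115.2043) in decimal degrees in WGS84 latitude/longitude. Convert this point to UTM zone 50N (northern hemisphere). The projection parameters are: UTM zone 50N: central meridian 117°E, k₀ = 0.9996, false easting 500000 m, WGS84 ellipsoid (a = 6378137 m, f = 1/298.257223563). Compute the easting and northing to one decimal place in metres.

Zone 50 central meridian λ₀ = 6×50 − 183 = 117°; Δλ = -1.7957°.
Transverse Mercator on WGS84 with k₀ = 0.9996 gives E = 354677.562 m, N = 4810999.646 m.

E 354677.6 m, N 4810999.6 m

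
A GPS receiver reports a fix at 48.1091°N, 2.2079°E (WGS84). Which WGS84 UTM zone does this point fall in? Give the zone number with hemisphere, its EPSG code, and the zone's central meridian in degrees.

UTM zone = ⌊(λ + 180)/6⌋ + 1; 2.2079° ∈ [0°, 6°) → zone 31.
Hemisphere: N (φ ≥ 0).
Central meridian λ₀ = 6×31 − 183 = 3°.
EPSG code: 32631.

Zone 31N (EPSG:32631), central meridian 3°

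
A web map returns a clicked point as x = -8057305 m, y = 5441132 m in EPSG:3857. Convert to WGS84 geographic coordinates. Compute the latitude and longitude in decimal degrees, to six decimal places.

R = 6378137 m. λ = x/R = -72.38000230°.
φ = 2·arctan(exp(y/R)) − 90° = 2·arctan(2.34689) − 90° = 43.84270112°.

lat 43.842701°, lon -72.380002°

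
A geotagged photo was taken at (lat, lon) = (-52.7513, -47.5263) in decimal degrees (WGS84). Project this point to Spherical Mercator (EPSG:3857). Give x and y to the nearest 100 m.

Web Mercator is spherical with R = a = 6378137 m.
x = R·λ = 6378137 × -0.829490416 = -5290603.515 m.
y = R·ln tan(π/4 + φ/2) = 6378137 × -1.087641578 = -6937126.995 m.

x -5290600 m, y -6937100 m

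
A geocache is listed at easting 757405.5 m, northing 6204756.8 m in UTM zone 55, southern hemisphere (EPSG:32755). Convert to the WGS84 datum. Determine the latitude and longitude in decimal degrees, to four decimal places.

lat -34.2665°, lon 149.7957°

Zone 55S: λ₀ = 147°, k₀ = 0.9996, false easting 500000 m, false northing 10000000 m.
Meridian distance M = (N − FN)/k₀ = -3796761.9 m.
Inverse transverse Mercator on WGS84 gives φ = -34.26650031°, λ = 149.79570041°.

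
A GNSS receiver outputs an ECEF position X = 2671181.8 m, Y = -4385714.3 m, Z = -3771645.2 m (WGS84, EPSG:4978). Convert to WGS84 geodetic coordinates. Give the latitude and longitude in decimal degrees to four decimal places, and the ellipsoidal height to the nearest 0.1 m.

λ = atan2(Y, X) = -58.65589991°; p = √(X²+Y²) = 5135143.8 m.
Bowring's method on WGS84 (a = 6378137 m, b = 6356752.314 m) gives φ = -36.48019972°, h = 802.483 m.

lat -36.4802°, lon -58.6559°, h 802.5 m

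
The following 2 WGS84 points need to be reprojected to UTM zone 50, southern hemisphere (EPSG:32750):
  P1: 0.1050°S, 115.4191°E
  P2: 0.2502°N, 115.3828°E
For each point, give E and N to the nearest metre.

P1: E 324063 m, N 9988390 m; P2: E 320024 m, N 10027666 m

UTM zone 50S: λ₀ = 117°, k₀ = 0.9996.
P1 (-0.1050°, 115.4191°) → (324063.229, 9988389.896) m.
P2 (0.2502°, 115.3828°) → (320023.775, 10027665.713) m.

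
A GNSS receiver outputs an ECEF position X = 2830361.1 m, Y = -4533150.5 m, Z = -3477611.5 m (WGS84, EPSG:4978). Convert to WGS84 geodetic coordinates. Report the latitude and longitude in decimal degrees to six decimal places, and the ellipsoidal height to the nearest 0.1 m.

lat -33.229200°, lon -58.020600°, h 4310.0 m

λ = atan2(Y, X) = -58.02059996°; p = √(X²+Y²) = 5344192.9 m.
Bowring's method on WGS84 (a = 6378137 m, b = 6356752.314 m) gives φ = -33.22919953°, h = 4310.005 m.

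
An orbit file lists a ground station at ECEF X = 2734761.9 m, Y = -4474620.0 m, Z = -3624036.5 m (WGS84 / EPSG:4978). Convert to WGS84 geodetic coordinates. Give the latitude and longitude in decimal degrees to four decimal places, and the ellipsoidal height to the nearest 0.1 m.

lat -34.8270°, lon -58.5679°, h 3340.5 m

λ = atan2(Y, X) = -58.56789955°; p = √(X²+Y²) = 5244153.6 m.
Bowring's method on WGS84 (a = 6378137 m, b = 6356752.314 m) gives φ = -34.82699963°, h = 3340.482 m.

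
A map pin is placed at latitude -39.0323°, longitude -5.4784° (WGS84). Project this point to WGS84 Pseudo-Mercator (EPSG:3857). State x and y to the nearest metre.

Web Mercator is spherical with R = a = 6378137 m.
x = R·λ = 6378137 × -0.095616118 = -609852.698 m.
y = R·ln tan(π/4 + φ/2) = 6378137 × -0.741015649 = -4726299.327 m.

x -609853 m, y -4726299 m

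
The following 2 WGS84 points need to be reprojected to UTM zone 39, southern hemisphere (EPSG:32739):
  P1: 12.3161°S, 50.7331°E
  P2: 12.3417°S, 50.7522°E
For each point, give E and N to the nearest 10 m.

P1: E 470980 m, N 8638480 m; P2: E 473060 m, N 8635650 m

UTM zone 39S: λ₀ = 51°, k₀ = 0.9996.
P1 (-12.3161°, 50.7331°) → (470979.705, 8638477.830) m.
P2 (-12.3417°, 50.7522°) → (473059.093, 8635648.931) m.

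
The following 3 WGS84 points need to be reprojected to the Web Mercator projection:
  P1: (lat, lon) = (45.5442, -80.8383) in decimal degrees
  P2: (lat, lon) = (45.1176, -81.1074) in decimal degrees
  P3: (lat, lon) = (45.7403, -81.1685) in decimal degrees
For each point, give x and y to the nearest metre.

Web Mercator: x = R·λ, y = R·ln tan(π/4+φ/2), R = 6378137 m.
P1 (45.5442°, -80.8383°) → (-8998878.393, 5707605.402) m.
P2 (45.1176°, -81.1074°) → (-9028834.468, 5640054.238) m.
P3 (45.7403°, -81.1685°) → (-9035636.088, 5738829.335) m.

P1: x -8998878 m, y 5707605 m; P2: x -9028834 m, y 5640054 m; P3: x -9035636 m, y 5738829 m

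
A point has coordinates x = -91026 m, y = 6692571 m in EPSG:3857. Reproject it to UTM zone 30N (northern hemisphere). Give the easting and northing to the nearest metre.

Web Mercator inverse (R = 6378137 m) → φ = 51.40120249°, λ = -0.81770047°.
UTM 30N forward: E = 651798.580 m, N = 5696701.464 m.

E 651799 m, N 5696701 m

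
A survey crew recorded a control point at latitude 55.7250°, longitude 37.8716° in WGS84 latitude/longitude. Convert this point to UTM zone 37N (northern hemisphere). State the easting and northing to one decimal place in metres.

E 429126.9 m, N 6176050.3 m

Zone 37 central meridian λ₀ = 6×37 − 183 = 39°; Δλ = -1.1284°.
Transverse Mercator on WGS84 with k₀ = 0.9996 gives E = 429126.927 m, N = 6176050.254 m.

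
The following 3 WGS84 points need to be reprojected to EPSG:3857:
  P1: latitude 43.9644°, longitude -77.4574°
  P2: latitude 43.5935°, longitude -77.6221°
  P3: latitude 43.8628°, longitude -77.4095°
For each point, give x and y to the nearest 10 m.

P1: x -8622520 m, y 5459930 m; P2: x -8640850 m, y 5402750 m; P3: x -8617190 m, y 5444230 m

Web Mercator: x = R·λ, y = R·ln tan(π/4+φ/2), R = 6378137 m.
P1 (43.9644°, -77.4574°) → (-8622518.326, 5459934.653) m.
P2 (43.5935°, -77.6221°) → (-8640852.646, 5402749.367) m.
P3 (43.8628°, -77.4095°) → (-8617186.123, 5444234.658) m.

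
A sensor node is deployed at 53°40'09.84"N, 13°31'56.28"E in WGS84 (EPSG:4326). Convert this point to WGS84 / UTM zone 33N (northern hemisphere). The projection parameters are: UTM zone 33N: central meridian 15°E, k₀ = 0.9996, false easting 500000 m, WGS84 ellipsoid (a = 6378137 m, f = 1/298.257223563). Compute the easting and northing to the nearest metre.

Zone 33 central meridian λ₀ = 6×33 − 183 = 15°; Δλ = -1.4677°.
Transverse Mercator on WGS84 with k₀ = 0.9996 gives E = 403035.428 m, N = 5947740.575 m.

E 403035 m, N 5947741 m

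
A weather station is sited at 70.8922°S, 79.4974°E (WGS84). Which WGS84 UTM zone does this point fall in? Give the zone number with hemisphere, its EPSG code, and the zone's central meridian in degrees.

UTM zone = ⌊(λ + 180)/6⌋ + 1; 79.4974° ∈ [78°, 84°) → zone 44.
Hemisphere: S (φ < 0).
Central meridian λ₀ = 6×44 − 183 = 81°.
EPSG code: 32744.

Zone 44S (EPSG:32744), central meridian 81°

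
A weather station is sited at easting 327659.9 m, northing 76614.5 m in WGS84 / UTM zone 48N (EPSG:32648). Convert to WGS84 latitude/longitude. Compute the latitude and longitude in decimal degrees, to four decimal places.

Zone 48N: λ₀ = 105°, k₀ = 0.9996, false easting 500000 m.
Meridian distance M = (N − FN)/k₀ = 76645.2 m.
Inverse transverse Mercator on WGS84 gives φ = 0.69290019°, λ = 103.45130036°.

lat 0.6929°, lon 103.4513°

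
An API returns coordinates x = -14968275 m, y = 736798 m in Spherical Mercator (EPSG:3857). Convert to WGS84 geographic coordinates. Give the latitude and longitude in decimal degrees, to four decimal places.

R = 6378137 m. λ = x/R = -134.46230209°.
φ = 2·arctan(exp(y/R)) − 90° = 2·arctan(1.12246) − 90° = 6.60409704°.

lat 6.6041°, lon -134.4623°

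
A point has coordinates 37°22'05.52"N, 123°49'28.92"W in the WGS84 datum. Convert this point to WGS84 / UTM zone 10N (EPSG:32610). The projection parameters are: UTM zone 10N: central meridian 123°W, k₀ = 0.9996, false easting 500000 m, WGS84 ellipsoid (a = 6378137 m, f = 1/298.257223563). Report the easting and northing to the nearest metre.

E 426976 m, N 4136038 m

Zone 10 central meridian λ₀ = 6×10 − 183 = -123°; Δλ = -0.8247°.
Transverse Mercator on WGS84 with k₀ = 0.9996 gives E = 426976.104 m, N = 4136038.248 m.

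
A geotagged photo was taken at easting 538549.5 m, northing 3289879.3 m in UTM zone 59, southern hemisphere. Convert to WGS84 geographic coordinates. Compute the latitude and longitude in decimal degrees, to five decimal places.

Zone 59S: λ₀ = 171°, k₀ = 0.9996, false easting 500000 m, false northing 10000000 m.
Meridian distance M = (N − FN)/k₀ = -6712805.8 m.
Inverse transverse Mercator on WGS84 gives φ = -60.52530022°, λ = 171.70230000°.

lat -60.52530°, lon 171.70230°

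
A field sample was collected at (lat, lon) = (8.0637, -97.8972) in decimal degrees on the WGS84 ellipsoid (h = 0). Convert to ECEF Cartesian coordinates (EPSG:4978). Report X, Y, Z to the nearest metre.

WGS84: a = 6378137 m, e² = 0.006694380; N(φ) = a/√(1−e²sin²φ) = 6378557.118 m.
X = (N+h)·cosφ·cosλ = -867724.032 m; Y = (N+h)·cosφ·sinλ = -6255595.603 m; Z = (N(1−e²)+h)·sinφ = 888755.762 m.

X -867724 m, Y -6255596 m, Z 888756 m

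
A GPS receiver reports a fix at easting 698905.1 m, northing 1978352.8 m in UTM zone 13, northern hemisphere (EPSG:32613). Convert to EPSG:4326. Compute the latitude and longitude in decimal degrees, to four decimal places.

lat 17.8840°, lon -103.1226°

Zone 13N: λ₀ = -105°, k₀ = 0.9996, false easting 500000 m.
Meridian distance M = (N − FN)/k₀ = 1979144.5 m.
Inverse transverse Mercator on WGS84 gives φ = 17.88399987°, λ = -103.12260004°.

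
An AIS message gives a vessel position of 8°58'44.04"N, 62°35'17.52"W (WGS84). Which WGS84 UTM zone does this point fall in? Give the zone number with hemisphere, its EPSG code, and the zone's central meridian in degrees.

UTM zone = ⌊(λ + 180)/6⌋ + 1; -62.5882° ∈ [-66°, -60°) → zone 20.
Hemisphere: N (φ ≥ 0).
Central meridian λ₀ = 6×20 − 183 = -63°.
EPSG code: 32620.

Zone 20N (EPSG:32620), central meridian -63°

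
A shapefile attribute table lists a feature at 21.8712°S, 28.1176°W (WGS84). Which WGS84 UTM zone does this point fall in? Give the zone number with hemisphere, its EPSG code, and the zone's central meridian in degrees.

Zone 26S (EPSG:32726), central meridian -27°

UTM zone = ⌊(λ + 180)/6⌋ + 1; -28.1176° ∈ [-30°, -24°) → zone 26.
Hemisphere: S (φ < 0).
Central meridian λ₀ = 6×26 − 183 = -27°.
EPSG code: 32726.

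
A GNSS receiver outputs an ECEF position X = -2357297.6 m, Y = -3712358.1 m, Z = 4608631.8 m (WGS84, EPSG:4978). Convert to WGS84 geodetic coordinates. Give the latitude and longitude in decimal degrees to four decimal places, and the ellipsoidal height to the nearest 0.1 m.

lat 46.5347°, lon -122.4150°, h 3164.9 m

λ = atan2(Y, X) = -122.41499966°; p = √(X²+Y²) = 4397551.0 m.
Bowring's method on WGS84 (a = 6378137 m, b = 6356752.314 m) gives φ = 46.53470016°, h = 3164.885 m.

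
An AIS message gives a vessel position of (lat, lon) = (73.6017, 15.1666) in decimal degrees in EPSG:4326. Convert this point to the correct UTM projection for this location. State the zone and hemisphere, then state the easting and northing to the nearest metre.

Zone 33N: E 505250 m, N 8167610 m

Longitude 15.1666° lies in the 6° band [12°, 18°), giving zone 33; latitude is north of the equator, so 33N.
Zone 33 central meridian λ₀ = 6×33 − 183 = 15°; Δλ = +0.1666°.
Transverse Mercator on WGS84 with k₀ = 0.9996 gives E = 505249.824 m, N = 8167610.465 m.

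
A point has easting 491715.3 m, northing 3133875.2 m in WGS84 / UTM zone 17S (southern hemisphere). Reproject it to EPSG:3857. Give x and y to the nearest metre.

x -9034445 m, y -8841996 m

Unproject from UTM 17S (λ₀ = -81°) → φ = -61.92759978°, λ = -81.15779931°.
Web Mercator (R = 6378137 m): x = -9034444.893 m, y = -8841995.870 m.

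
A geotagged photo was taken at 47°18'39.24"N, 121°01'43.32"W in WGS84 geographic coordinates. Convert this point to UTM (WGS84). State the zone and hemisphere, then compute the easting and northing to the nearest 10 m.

Longitude -121.0287° lies in the 6° band [-126°, -120°), giving zone 10; latitude is north of the equator, so 10N.
Zone 10 central meridian λ₀ = 6×10 − 183 = -123°; Δλ = +1.9713°.
Transverse Mercator on WGS84 with k₀ = 0.9996 gives E = 648995.315 m, N = 5241598.622 m.

Zone 10N: E 649000 m, N 5241600 m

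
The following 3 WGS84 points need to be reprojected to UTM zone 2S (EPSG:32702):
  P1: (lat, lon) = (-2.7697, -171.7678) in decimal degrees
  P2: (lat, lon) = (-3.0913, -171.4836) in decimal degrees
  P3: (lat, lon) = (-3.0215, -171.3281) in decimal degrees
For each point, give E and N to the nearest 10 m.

UTM zone 2S: λ₀ = -171°, k₀ = 0.9996.
P1 (-2.7697°, -171.7678°) → (414659.662, 9693834.906) m.
P2 (-3.0913°, -171.4836°) → (446264.571, 9658302.912) m.
P3 (-3.0215°, -171.3281°) → (463540.900, 9666024.856) m.

P1: E 414660 m, N 9693830 m; P2: E 446260 m, N 9658300 m; P3: E 463540 m, N 9666020 m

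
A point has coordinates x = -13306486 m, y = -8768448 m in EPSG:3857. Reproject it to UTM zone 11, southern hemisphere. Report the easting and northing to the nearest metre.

Web Mercator inverse (R = 6378137 m) → φ = -61.61510135°, λ = -119.53419752°.
UTM 11S forward: E = 365618.161 m, N = 3166081.551 m.

E 365618 m, N 3166082 m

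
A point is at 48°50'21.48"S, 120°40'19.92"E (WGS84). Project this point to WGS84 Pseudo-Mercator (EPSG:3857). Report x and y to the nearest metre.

x 13433168 m, y -6247638 m

Web Mercator is spherical with R = a = 6378137 m.
x = R·λ = 6378137 × 2.106127206 = 13433167.857 m.
y = R·ln tan(π/4 + φ/2) = 6378137 × -0.979539609 = -6247637.825 m.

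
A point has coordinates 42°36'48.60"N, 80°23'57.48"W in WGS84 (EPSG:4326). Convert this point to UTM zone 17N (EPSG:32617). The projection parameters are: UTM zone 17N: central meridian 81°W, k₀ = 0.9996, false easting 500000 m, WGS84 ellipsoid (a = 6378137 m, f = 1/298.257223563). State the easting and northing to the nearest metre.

E 549268 m, N 4718071 m

Zone 17 central meridian λ₀ = 6×17 − 183 = -81°; Δλ = +0.6007°.
Transverse Mercator on WGS84 with k₀ = 0.9996 gives E = 549267.909 m, N = 4718070.946 m.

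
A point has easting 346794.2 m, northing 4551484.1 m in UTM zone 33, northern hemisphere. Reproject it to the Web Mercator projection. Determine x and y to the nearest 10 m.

Unproject from UTM 33N (λ₀ = 15°) → φ = 41.10020037°, λ = 13.17559999°.
Web Mercator (R = 6378137 m): x = 1466701.082 m, y = 5027132.448 m.

x 1466700 m, y 5027130 m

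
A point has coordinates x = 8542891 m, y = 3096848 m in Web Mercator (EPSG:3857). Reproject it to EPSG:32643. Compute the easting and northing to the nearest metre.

E 673183 m, N 2963998 m

Web Mercator inverse (R = 6378137 m) → φ = 26.78670069°, λ = 76.74209556°.
UTM 43N forward: E = 673183.211 m, N = 2963997.523 m.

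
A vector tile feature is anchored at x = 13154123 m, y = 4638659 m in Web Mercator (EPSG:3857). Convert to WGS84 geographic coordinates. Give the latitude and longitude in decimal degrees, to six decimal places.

R = 6378137 m. λ = x/R = 118.16549740°.
φ = 2·arctan(exp(y/R)) − 90° = 2·arctan(2.06943) − 90° = 38.41810100°.

lat 38.418101°, lon 118.165497°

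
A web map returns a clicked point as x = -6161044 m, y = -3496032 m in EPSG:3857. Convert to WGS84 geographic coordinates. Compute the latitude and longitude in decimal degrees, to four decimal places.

R = 6378137 m. λ = x/R = -55.34559991°.
φ = 2·arctan(exp(y/R)) − 90° = 2·arctan(0.57803) − 90° = -29.94149667°.

lat -29.9415°, lon -55.3456°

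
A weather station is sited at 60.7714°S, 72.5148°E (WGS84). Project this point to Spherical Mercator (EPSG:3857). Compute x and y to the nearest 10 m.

x 8072310 m, y -8573520 m

Web Mercator is spherical with R = a = 6378137 m.
x = R·λ = 6378137 × 1.265622016 = 8072310.611 m.
y = R·ln tan(π/4 + φ/2) = 6378137 × -1.344204603 = -8573521.112 m.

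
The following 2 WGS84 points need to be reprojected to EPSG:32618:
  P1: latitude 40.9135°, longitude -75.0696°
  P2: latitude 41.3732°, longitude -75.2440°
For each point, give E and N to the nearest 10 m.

P1: E 494140 m, N 4529160 m; P2: E 479600 m, N 4580220 m

UTM zone 18N: λ₀ = -75°, k₀ = 0.9996.
P1 (40.9135°, -75.0696°) → (494138.887, 4529157.145) m.
P2 (41.3732°, -75.2440°) → (479595.403, 4580215.866) m.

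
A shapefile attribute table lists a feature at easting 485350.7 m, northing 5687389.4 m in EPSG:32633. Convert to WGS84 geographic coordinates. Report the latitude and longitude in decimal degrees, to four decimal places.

lat 51.3376°, lon 14.7897°

Zone 33N: λ₀ = 15°, k₀ = 0.9996, false easting 500000 m.
Meridian distance M = (N − FN)/k₀ = 5689665.3 m.
Inverse transverse Mercator on WGS84 gives φ = 51.33760031°, λ = 14.78970019°.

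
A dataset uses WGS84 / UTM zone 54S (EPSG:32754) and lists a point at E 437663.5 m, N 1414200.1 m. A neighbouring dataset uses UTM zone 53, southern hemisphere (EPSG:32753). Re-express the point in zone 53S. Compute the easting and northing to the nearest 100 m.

UTM 54S → geographic: φ = -77.33759996°, λ = 138.45179852°.
UTM 53S (λ₀ = 135°) forward: E = 584420.126 m, N = 1413070.892 m.

E 584400 m, N 1413100 m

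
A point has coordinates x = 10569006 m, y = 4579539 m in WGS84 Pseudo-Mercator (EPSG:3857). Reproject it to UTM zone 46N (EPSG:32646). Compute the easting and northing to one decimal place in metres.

Web Mercator inverse (R = 6378137 m) → φ = 38.00080123°, λ = 94.94299628°.
UTM 46N forward: E = 670596.015 m, N = 4207685.197 m.

E 670596.0 m, N 4207685.2 m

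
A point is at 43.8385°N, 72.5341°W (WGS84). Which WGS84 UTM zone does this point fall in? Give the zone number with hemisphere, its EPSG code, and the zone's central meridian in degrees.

Zone 18N (EPSG:32618), central meridian -75°

UTM zone = ⌊(λ + 180)/6⌋ + 1; -72.5341° ∈ [-78°, -72°) → zone 18.
Hemisphere: N (φ ≥ 0).
Central meridian λ₀ = 6×18 − 183 = -75°.
EPSG code: 32618.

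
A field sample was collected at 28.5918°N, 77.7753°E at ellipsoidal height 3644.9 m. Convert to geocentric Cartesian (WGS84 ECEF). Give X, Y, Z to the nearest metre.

X 1187437 m, Y 5480672 m, Z 3035998 m

WGS84: a = 6378137 m, e² = 0.006694380; N(φ) = a/√(1−e²sin²φ) = 6383032.060 m.
X = (N+h)·cosφ·cosλ = 1187436.579 m; Y = (N+h)·cosφ·sinλ = 5480671.886 m; Z = (N(1−e²)+h)·sinφ = 3035998.370 m.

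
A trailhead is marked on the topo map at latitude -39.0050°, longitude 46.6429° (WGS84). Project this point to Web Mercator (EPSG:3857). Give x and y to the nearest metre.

x 5192264 m, y -4722388 m

Web Mercator is spherical with R = a = 6378137 m.
x = R·λ = 6378137 × 0.814072178 = 5192263.877 m.
y = R·ln tan(π/4 + φ/2) = 6378137 × -0.740402378 = -4722387.805 m.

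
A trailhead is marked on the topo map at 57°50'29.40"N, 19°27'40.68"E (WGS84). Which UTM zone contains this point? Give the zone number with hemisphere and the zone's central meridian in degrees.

UTM zone = ⌊(λ + 180)/6⌋ + 1; 19.4613° ∈ [18°, 24°) → zone 34.
Hemisphere: N (φ ≥ 0).
Central meridian λ₀ = 6×34 − 183 = 21°.

Zone 34N, central meridian 21°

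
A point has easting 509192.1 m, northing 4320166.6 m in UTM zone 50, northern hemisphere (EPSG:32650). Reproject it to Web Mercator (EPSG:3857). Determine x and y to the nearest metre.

x 13036203 m, y 4726041 m

Unproject from UTM 50N (λ₀ = 117°) → φ = 39.03050023°, λ = 117.10620005°.
Web Mercator (R = 6378137 m): x = 13036202.558 m, y = 4726041.411 m.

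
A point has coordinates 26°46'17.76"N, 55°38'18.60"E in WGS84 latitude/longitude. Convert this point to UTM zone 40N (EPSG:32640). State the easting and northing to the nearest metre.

E 364639 m, N 2961863 m

Zone 40 central meridian λ₀ = 6×40 − 183 = 57°; Δλ = -1.3615°.
Transverse Mercator on WGS84 with k₀ = 0.9996 gives E = 364639.061 m, N = 2961862.761 m.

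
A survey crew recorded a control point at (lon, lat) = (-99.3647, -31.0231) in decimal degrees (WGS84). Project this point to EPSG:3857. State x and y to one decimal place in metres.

x -11061227.8 m, y -3635749.5 m

Web Mercator is spherical with R = a = 6378137 m.
x = R·λ = 6378137 × -1.734241175 = -11061227.807 m.
y = R·ln tan(π/4 + φ/2) = 6378137 × -0.570033143 = -3635749.482 m.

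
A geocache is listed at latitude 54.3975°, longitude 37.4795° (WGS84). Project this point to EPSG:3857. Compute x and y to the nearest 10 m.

Web Mercator is spherical with R = a = 6378137 m.
x = R·λ = 6378137 × 0.654140677 = 4172198.855 m.
y = R·ln tan(π/4 + φ/2) = 6378137 × 1.136037119 = 7245800.381 m.

x 4172200 m, y 7245800 m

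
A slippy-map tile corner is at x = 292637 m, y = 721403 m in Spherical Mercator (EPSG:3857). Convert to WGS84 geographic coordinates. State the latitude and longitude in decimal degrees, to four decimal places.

R = 6378137 m. λ = x/R = 2.62880290°.
φ = 2·arctan(exp(y/R)) − 90° = 2·arctan(1.11975) − 90° = 6.46670012°.

lat 6.4667°, lon 2.6288°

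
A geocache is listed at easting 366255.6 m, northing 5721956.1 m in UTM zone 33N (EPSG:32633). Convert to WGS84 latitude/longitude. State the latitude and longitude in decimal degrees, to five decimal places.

lat 51.63270°, lon 13.06750°

Zone 33N: λ₀ = 15°, k₀ = 0.9996, false easting 500000 m.
Meridian distance M = (N − FN)/k₀ = 5724245.8 m.
Inverse transverse Mercator on WGS84 gives φ = 51.63270036°, λ = 13.06750005°.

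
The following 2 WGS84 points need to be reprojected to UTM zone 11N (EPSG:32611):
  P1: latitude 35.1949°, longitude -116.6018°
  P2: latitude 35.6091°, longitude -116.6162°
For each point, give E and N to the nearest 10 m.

UTM zone 11N: λ₀ = -117°, k₀ = 0.9996.
P1 (35.1949°, -116.6018°) → (536250.139, 3894729.685) m.
P2 (35.6091°, -116.6162°) → (534760.966, 3940661.132) m.

P1: E 536250 m, N 3894730 m; P2: E 534760 m, N 3940660 m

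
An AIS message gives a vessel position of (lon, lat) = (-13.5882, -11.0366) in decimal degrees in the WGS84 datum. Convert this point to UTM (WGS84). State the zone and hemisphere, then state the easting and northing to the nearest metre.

Longitude -13.5882° lies in the 6° band [-18°, -12°), giving zone 28; latitude is south of the equator, so 28S.
Zone 28 central meridian λ₀ = 6×28 − 183 = -15°; Δλ = +1.4118°.
Transverse Mercator on WGS84 with k₀ = 0.9996 gives E = 654225.959 m, N = 8779609.879 m.

Zone 28S: E 654226 m, N 8779610 m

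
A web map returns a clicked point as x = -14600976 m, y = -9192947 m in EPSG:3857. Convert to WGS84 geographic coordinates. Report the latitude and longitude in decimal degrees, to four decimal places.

lat -63.3756°, lon -131.1628°

R = 6378137 m. λ = x/R = -131.16279904°.
φ = 2·arctan(exp(y/R)) − 90° = 2·arctan(0.23661) − 90° = -63.37559948°.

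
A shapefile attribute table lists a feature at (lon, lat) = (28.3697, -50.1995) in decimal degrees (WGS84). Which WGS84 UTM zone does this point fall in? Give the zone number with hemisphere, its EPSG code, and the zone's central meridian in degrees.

Zone 35S (EPSG:32735), central meridian 27°

UTM zone = ⌊(λ + 180)/6⌋ + 1; 28.3697° ∈ [24°, 30°) → zone 35.
Hemisphere: S (φ < 0).
Central meridian λ₀ = 6×35 − 183 = 27°.
EPSG code: 32735.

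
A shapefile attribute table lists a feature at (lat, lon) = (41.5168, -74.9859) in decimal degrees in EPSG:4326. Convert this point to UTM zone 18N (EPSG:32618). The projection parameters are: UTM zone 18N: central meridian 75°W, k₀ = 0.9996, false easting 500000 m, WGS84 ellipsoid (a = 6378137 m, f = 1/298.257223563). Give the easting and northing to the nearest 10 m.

E 501180 m, N 4596130 m

Zone 18 central meridian λ₀ = 6×18 − 183 = -75°; Δλ = +0.0141°.
Transverse Mercator on WGS84 with k₀ = 0.9996 gives E = 501176.521 m, N = 4596129.443 m.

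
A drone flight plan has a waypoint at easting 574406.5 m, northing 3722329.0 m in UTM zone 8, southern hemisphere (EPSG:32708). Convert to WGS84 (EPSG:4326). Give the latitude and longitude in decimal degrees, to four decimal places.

Zone 8S: λ₀ = -135°, k₀ = 0.9996, false easting 500000 m, false northing 10000000 m.
Meridian distance M = (N − FN)/k₀ = -6280183.1 m.
Inverse transverse Mercator on WGS84 gives φ = -56.63730043°, λ = -133.78689952°.

lat -56.6373°, lon -133.7869°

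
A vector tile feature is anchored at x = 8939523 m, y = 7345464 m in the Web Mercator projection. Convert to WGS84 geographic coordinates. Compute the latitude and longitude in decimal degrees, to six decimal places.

lat 54.915399°, lon 80.305101°

R = 6378137 m. λ = x/R = 80.30510144°.
φ = 2·arctan(exp(y/R)) − 90° = 2·arctan(3.16345) − 90° = 54.91539866°.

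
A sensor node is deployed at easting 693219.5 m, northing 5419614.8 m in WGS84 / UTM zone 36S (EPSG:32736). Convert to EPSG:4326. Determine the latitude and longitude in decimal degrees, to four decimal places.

Zone 36S: λ₀ = 33°, k₀ = 0.9996, false easting 500000 m, false northing 10000000 m.
Meridian distance M = (N − FN)/k₀ = -4582218.1 m.
Inverse transverse Mercator on WGS84 gives φ = -41.35180022°, λ = 35.30969950°.

lat -41.3518°, lon 35.3097°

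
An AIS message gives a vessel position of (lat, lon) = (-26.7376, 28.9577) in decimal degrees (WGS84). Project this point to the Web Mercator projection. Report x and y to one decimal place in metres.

Web Mercator is spherical with R = a = 6378137 m.
x = R·λ = 6378137 × 0.505407209 = 3223556.419 m.
y = R·ln tan(π/4 + φ/2) = 6378137 × -0.484581377 = -3090726.413 m.

x 3223556.4 m, y -3090726.4 m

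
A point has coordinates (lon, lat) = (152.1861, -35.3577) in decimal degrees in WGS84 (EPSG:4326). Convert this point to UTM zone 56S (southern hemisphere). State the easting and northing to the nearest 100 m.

Zone 56 central meridian λ₀ = 6×56 − 183 = 153°; Δλ = -0.8139°.
Transverse Mercator on WGS84 with k₀ = 0.9996 gives E = 426054.101 m, N = 6086984.253 m.

E 426100 m, N 6087000 m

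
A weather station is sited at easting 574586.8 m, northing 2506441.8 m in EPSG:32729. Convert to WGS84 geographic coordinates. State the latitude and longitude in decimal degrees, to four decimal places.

Zone 29S: λ₀ = -9°, k₀ = 0.9996, false easting 500000 m, false northing 10000000 m.
Meridian distance M = (N − FN)/k₀ = -7496556.8 m.
Inverse transverse Mercator on WGS84 gives φ = -67.54830021°, λ = -7.24970034°.

lat -67.5483°, lon -7.2497°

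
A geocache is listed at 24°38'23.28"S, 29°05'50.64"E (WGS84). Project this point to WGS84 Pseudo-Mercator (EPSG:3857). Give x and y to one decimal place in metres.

x 3239107.8 m, y -2831566.6 m

Web Mercator is spherical with R = a = 6378137 m.
x = R·λ = 6378137 × 0.507845434 = 3239107.751 m.
y = R·ln tan(π/4 + φ/2) = 6378137 × -0.443948853 = -2831566.602 m.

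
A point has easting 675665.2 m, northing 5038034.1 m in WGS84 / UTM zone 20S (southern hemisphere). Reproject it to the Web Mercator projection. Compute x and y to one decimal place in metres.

x -6765920.7 m, y -5588443.3 m

Unproject from UTM 20S (λ₀ = -63°) → φ = -44.78950023°, λ = -60.77929993°.
Web Mercator (R = 6378137 m): x = -6765920.719 m, y = -5588443.257 m.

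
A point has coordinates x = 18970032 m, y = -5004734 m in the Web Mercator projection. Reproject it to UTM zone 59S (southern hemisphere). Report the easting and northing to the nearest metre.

E 450400 m, N 5466804 m

Web Mercator inverse (R = 6378137 m) → φ = -40.94840236°, λ = 170.41069686°.
UTM 59S forward: E = 450399.949 m, N = 5466803.566 m.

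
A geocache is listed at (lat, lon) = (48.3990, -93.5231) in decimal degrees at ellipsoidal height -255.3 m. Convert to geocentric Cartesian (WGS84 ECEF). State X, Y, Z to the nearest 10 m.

WGS84: a = 6378137 m, e² = 0.006694380; N(φ) = a/√(1−e²sin²φ) = 6390108.563 m.
X = (N+h)·cosφ·cosλ = -260704.102 m; Y = (N+h)·cosφ·sinλ = -4234456.639 m; Z = (N(1−e²)+h)·sinφ = 4746257.352 m.

X -260700 m, Y -4234460 m, Z 4746260 m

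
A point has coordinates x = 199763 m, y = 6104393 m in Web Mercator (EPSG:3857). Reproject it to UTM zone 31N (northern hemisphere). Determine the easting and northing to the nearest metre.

E 410050 m, N 5315358 m

Web Mercator inverse (R = 6378137 m) → φ = 47.98520003°, λ = 1.79450156°.
UTM 31N forward: E = 410050.202 m, N = 5315358.371 m.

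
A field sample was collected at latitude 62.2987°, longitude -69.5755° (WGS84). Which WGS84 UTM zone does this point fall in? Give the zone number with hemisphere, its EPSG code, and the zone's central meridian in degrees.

Zone 19N (EPSG:32619), central meridian -69°

UTM zone = ⌊(λ + 180)/6⌋ + 1; -69.5755° ∈ [-72°, -66°) → zone 19.
Hemisphere: N (φ ≥ 0).
Central meridian λ₀ = 6×19 − 183 = -69°.
EPSG code: 32619.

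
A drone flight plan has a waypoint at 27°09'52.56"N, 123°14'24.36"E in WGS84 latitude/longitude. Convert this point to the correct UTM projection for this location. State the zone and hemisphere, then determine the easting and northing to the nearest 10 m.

Longitude 123.2401° lies in the 6° band [120°, 126°), giving zone 51; latitude is north of the equator, so 51N.
Zone 51 central meridian λ₀ = 6×51 − 183 = 123°; Δλ = +0.2401°.
Transverse Mercator on WGS84 with k₀ = 0.9996 gives E = 523786.826 m, N = 3004689.174 m.

Zone 51N: E 523790 m, N 3004690 m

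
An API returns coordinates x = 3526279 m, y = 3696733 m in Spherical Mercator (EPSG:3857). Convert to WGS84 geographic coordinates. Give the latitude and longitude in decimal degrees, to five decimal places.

lat 31.49140°, lon 31.67710°

R = 6378137 m. λ = x/R = 31.67710322°.
φ = 2·arctan(exp(y/R)) − 90° = 2·arctan(1.78531) − 90° = 31.49140323°.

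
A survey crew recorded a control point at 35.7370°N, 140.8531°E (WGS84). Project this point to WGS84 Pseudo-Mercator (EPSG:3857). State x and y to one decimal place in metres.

x 15679695.4 m, y 4264493.1 m

Web Mercator is spherical with R = a = 6378137 m.
x = R·λ = 6378137 × 2.458350357 = 15679695.369 m.
y = R·ln tan(π/4 + φ/2) = 6378137 × 0.668611079 = 4264493.061 m.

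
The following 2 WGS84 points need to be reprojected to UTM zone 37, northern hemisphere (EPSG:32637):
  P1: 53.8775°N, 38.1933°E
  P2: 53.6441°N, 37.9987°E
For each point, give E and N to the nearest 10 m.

P1: E 446970 m, N 5970190 m; P2: E 433810 m, N 5944390 m

UTM zone 37N: λ₀ = 39°, k₀ = 0.9996.
P1 (53.8775°, 38.1933°) → (446966.591, 5970193.973) m.
P2 (53.6441°, 37.9987°) → (433807.679, 5944391.063) m.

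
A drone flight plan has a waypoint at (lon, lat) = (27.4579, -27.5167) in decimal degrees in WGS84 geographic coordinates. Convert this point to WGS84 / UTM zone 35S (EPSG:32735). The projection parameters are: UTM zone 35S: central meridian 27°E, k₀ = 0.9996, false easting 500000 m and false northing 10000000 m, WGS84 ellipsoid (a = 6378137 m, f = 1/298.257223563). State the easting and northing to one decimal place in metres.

E 545221.4 m, N 6956249.9 m

Zone 35 central meridian λ₀ = 6×35 − 183 = 27°; Δλ = +0.4579°.
Transverse Mercator on WGS84 with k₀ = 0.9996 gives E = 545221.429 m, N = 6956249.884 m.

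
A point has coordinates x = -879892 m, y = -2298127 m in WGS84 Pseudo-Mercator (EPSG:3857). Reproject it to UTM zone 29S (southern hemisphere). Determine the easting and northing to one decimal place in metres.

Web Mercator inverse (R = 6378137 m) → φ = -20.21170309°, λ = -7.90420432°.
UTM 29S forward: E = 614477.285 m, N = 7764713.106 m.

E 614477.3 m, N 7764713.1 m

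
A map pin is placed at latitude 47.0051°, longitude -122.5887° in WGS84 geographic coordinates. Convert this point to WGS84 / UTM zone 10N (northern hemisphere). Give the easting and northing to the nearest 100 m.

Zone 10 central meridian λ₀ = 6×10 − 183 = -123°; Δλ = +0.4113°.
Transverse Mercator on WGS84 with k₀ = 0.9996 gives E = 531266.325 m, N = 5205812.937 m.

E 531300 m, N 5205800 m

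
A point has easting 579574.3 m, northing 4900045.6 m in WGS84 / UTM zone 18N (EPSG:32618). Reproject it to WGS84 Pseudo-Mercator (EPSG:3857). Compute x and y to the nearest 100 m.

Unproject from UTM 18N (λ₀ = -75°) → φ = 44.24929976°, λ = -74.00329988°.
Web Mercator (R = 6378137 m): x = -8238009.659 m, y = 5504103.298 m.

x -8238000 m, y 5504100 m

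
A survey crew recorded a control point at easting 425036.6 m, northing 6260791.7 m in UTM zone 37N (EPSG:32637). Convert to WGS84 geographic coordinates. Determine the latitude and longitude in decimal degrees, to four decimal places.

Zone 37N: λ₀ = 39°, k₀ = 0.9996, false easting 500000 m.
Meridian distance M = (N − FN)/k₀ = 6263297.0 m.
Inverse transverse Mercator on WGS84 gives φ = 56.48560028°, λ = 37.78270078°.

lat 56.4856°, lon 37.7827°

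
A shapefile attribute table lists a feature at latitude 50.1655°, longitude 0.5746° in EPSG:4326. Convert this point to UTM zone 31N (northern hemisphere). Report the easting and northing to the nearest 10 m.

Zone 31 central meridian λ₀ = 6×31 − 183 = 3°; Δλ = -2.4254°.
Transverse Mercator on WGS84 with k₀ = 0.9996 gives E = 326785.342 m, N = 5559848.045 m.

E 326790 m, N 5559850 m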